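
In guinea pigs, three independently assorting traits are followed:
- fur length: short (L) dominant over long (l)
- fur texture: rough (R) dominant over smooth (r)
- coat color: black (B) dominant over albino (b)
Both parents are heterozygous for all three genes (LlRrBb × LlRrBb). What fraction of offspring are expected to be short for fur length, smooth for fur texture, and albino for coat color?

Trihybrid cross: LlRrBb × LlRrBb
Each trait segregates independently with a 3:1 phenotypic ratio, so each gene contributes 3/4 (dominant) or 1/4 (recessive).
Target: short (fur length), smooth (fur texture), albino (coat color)
Probability = product of independent per-trait probabilities
= 3/4 × 1/4 × 1/4 = 3/64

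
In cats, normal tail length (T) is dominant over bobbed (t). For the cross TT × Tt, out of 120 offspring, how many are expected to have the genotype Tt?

Punnett square for TT × Tt:
Offspring genotypes: 2 TT, 2 Tt
Total offspring: 4
Count with target: 2
Probability: 2/4 = 1/2
Expected count = 1/2 × 120 = 60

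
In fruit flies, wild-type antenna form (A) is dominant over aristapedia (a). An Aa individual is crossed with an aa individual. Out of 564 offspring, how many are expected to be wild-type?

Punnett square for Aa × aa:
Offspring genotypes: 2 Aa, 2 aa
wild-type: 2, aristapedia: 2
wild-type: 2 out of 4 → fraction 1/2
Expected count = 1/2 × 564 = 282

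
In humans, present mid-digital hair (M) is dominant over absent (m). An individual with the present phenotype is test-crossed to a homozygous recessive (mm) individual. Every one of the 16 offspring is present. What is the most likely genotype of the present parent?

Test cross: ? × mm
All offspring are present.
If the unknown parent were heterozygous (Mm), about half of 16 offspring would be absent; none are. The unknown parent is most likely homozygous dominant (MM).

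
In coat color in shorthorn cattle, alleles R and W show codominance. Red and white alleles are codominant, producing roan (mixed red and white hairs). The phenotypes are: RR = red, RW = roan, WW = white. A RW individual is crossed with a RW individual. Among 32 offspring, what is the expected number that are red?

Punnett square for RW × RW:
Offspring genotypes: 1 RR, 2 RW, 1 WW
Phenotype counts: 1 red, 2 roan, 1 white
red: 1 out of 4 → fraction 1/4
Expected count = 1/4 × 32 = 8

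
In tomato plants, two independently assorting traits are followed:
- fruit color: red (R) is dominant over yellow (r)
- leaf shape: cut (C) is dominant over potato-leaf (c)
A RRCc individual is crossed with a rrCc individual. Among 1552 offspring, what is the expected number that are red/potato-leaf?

Dihybrid cross RRCc × rrCc — consider each gene separately:
fruit color: RR × rr → 4 Rr → 4 R_ (out of 4)
leaf shape: Cc × Cc → 1 CC, 2 Cc, 1 cc → 3 C_ : 1 cc (out of 4)
Combine (counts out of 4 × 4 = 16): red/cut (R_C_) = 4×3 = 12; red/potato-leaf (R_cc) = 4×1 = 4
Phenotype counts (out of 16): 12 red/cut, 4 red/potato-leaf
red/potato-leaf: 4 out of 16 → fraction 1/4
Expected count = 1/4 × 1552 = 388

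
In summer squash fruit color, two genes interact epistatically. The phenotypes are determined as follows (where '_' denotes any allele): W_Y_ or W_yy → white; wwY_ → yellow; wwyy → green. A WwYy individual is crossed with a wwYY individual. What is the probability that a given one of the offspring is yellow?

Cross: WwYy × wwYY — consider each gene separately:
W gene: Ww × ww → 2 Ww, 2 ww → 2 W_ : 2 ww (out of 4)
Y gene: Yy × YY → 2 YY, 2 Yy → 4 Y_ (out of 4)
Genotype classes (out of 4 × 4 = 16): W_Y_ = 2×4 = 8; wwY_ = 2×4 = 8
Apply the phenotype rules: W_Y_ (8) → white; wwY_ (8) → yellow
Phenotype counts (out of 16): 8 white, 8 yellow
yellow: 8 out of 16
Probability: 8/16 = 1/2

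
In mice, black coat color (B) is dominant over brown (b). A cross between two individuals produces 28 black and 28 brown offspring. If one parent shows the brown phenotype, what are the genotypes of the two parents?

Observed offspring: 28 black, 28 brown
The observed ratio simplifies to 1:1. One parent shows brown, so its genotype must be bb. A 1:1 offspring split requires the other parent to be heterozygous (Bb).
Parent genotypes: bb × Bb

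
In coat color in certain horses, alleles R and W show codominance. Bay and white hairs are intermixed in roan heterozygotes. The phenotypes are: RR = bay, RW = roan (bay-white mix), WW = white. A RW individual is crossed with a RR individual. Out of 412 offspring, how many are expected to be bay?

Punnett square for RW × RR:
Offspring genotypes: 2 RR, 2 RW
Phenotype counts: 2 bay, 2 roan (bay-white mix)
bay: 2 out of 4 → fraction 1/2
Expected count = 1/2 × 412 = 206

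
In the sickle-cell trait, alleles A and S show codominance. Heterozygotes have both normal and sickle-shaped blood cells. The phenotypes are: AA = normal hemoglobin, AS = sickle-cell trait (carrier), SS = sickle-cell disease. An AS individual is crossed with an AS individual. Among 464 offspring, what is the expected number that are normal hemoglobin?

Punnett square for AS × AS:
Offspring genotypes: 1 AA, 2 AS, 1 SS
Phenotype counts: 1 normal hemoglobin, 2 sickle-cell trait (carrier), 1 sickle-cell disease
normal hemoglobin: 1 out of 4 → fraction 1/4
Expected count = 1/4 × 464 = 116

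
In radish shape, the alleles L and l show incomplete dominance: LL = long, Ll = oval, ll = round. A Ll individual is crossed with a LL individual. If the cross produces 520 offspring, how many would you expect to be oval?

Punnett square for Ll × LL:
Offspring genotypes: 2 LL, 2 Ll
Phenotype counts: 2 long, 2 oval
oval: 2 out of 4 → fraction 1/2
Expected count = 1/2 × 520 = 260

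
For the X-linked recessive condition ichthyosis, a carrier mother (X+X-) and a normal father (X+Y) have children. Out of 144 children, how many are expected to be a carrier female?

Cross: X+X- × X+Y
Offspring: 1 X+X+, 1 X+Y, 1 X+X-, 1 X-Y
Probability of a carrier female: 1/4
Expected count = 1/4 × 144 = 36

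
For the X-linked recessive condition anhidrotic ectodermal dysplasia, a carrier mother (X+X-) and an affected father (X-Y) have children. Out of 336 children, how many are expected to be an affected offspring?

Cross: X+X- × X-Y
Offspring: 1 X+X-, 1 X+Y, 1 X-X-, 1 X-Y
Probability of an affected offspring: 2/4 = 1/2
Expected count = 1/2 × 336 = 168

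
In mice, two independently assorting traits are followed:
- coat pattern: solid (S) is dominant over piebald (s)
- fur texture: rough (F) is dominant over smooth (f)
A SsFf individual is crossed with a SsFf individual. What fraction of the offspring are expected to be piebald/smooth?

Dihybrid cross SsFf × SsFf — consider each gene separately:
coat pattern: Ss × Ss → 1 SS, 2 Ss, 1 ss → 3 S_ : 1 ss (out of 4)
fur texture: Ff × Ff → 1 FF, 2 Ff, 1 ff → 3 F_ : 1 ff (out of 4)
Combine (counts out of 4 × 4 = 16): solid/rough (S_F_) = 3×3 = 9; solid/smooth (S_ff) = 3×1 = 3; piebald/rough (ssF_) = 1×3 = 3; piebald/smooth (ssff) = 1×1 = 1
Phenotype counts (out of 16): 9 solid/rough, 3 solid/smooth, 3 piebald/rough, 1 piebald/smooth
piebald/smooth: 1 out of 16
Probability: 1/16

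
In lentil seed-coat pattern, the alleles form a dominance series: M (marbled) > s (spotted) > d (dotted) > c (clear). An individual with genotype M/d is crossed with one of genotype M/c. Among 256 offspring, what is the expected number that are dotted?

Cross: M/d × M/c
Allele dominance: M > s > d > c
Offspring genotypes: 1 M/M, 1 M/c, 1 M/d, 1 d/c
Phenotype counts: 3 marbled, 1 dotted
dotted: 1 out of 4 → fraction 1/4
Expected count = 1/4 × 256 = 64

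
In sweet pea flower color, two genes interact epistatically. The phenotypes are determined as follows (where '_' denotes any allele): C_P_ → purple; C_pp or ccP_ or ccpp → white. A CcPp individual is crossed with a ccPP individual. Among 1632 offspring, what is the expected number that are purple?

Cross: CcPp × ccPP — consider each gene separately:
C gene: Cc × cc → 2 Cc, 2 cc → 2 C_ : 2 cc (out of 4)
P gene: Pp × PP → 2 PP, 2 Pp → 4 P_ (out of 4)
Genotype classes (out of 4 × 4 = 16): C_P_ = 2×4 = 8; ccP_ = 2×4 = 8
Apply the phenotype rules: C_P_ (8) → purple; ccP_ (8) → white
Phenotype counts (out of 16): 8 purple, 8 white
purple: 8 out of 16 → fraction 1/2
Expected count = 1/2 × 1632 = 816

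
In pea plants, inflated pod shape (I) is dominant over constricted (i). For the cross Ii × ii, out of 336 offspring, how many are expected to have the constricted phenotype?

Punnett square for Ii × ii:
Offspring genotypes: 2 Ii, 2 ii
Total offspring: 4
Count with target: 2
Probability: 2/4 = 1/2
Expected count = 1/2 × 336 = 168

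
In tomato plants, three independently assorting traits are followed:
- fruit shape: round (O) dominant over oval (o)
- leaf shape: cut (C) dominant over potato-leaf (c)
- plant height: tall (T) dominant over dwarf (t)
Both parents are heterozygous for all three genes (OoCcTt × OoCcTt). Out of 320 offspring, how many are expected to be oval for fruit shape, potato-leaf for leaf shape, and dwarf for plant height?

Trihybrid cross: OoCcTt × OoCcTt
Each trait segregates independently with a 3:1 phenotypic ratio, so each gene contributes 3/4 (dominant) or 1/4 (recessive).
Target: oval (fruit shape), potato-leaf (leaf shape), dwarf (plant height)
Probability = product of independent per-trait probabilities
= 1/4 × 1/4 × 1/4 = 1/64
Expected count = 1/64 × 320 = 5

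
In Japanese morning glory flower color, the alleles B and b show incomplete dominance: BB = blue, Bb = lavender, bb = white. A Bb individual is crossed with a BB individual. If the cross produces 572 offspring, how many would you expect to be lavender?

Punnett square for Bb × BB:
Offspring genotypes: 2 BB, 2 Bb
Phenotype counts: 2 blue, 2 lavender
lavender: 2 out of 4 → fraction 1/2
Expected count = 1/2 × 572 = 286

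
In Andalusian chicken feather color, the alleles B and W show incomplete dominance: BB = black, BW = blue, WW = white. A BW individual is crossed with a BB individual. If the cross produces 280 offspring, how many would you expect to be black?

Punnett square for BW × BB:
Offspring genotypes: 2 BB, 2 BW
Phenotype counts: 2 black, 2 blue
black: 2 out of 4 → fraction 1/2
Expected count = 1/2 × 280 = 140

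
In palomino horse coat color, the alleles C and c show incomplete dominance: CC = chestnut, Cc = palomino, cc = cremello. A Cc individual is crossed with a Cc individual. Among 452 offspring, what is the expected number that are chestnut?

Punnett square for Cc × Cc:
Offspring genotypes: 1 CC, 2 Cc, 1 cc
Phenotype counts: 1 chestnut, 2 palomino, 1 cremello
chestnut: 1 out of 4 → fraction 1/4
Expected count = 1/4 × 452 = 113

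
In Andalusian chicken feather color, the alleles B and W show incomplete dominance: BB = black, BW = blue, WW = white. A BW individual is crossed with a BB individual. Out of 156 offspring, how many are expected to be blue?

Punnett square for BW × BB:
Offspring genotypes: 2 BB, 2 BW
Phenotype counts: 2 black, 2 blue
blue: 2 out of 4 → fraction 1/2
Expected count = 1/2 × 156 = 78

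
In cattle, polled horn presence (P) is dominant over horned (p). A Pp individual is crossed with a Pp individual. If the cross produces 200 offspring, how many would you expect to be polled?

Punnett square for Pp × Pp:
Offspring genotypes: 1 PP, 2 Pp, 1 pp
polled: 3, horned: 1
polled: 3 out of 4 → fraction 3/4
Expected count = 3/4 × 200 = 150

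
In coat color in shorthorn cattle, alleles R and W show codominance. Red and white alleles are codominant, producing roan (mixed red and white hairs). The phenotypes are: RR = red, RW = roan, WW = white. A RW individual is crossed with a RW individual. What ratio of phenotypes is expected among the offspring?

Punnett square for RW × RW:
Offspring genotypes: 1 RR, 2 RW, 1 WW
Phenotype counts: 1 red, 2 roan, 1 white
Ratio: 1 red : 2 roan : 1 white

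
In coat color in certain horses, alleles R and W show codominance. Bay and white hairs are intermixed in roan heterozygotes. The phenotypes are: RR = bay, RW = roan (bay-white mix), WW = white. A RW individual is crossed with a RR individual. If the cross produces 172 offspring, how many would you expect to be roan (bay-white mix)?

Punnett square for RW × RR:
Offspring genotypes: 2 RR, 2 RW
Phenotype counts: 2 bay, 2 roan (bay-white mix)
roan (bay-white mix): 2 out of 4 → fraction 1/2
Expected count = 1/2 × 172 = 86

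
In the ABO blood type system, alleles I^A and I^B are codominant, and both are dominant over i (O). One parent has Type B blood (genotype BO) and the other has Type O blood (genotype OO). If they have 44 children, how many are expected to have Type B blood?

Cross: BO × OO
Possible offspring genotypes: 2 BO, 2 OO
Blood type counts: 2 Type B, 2 Type O
Probability of Type B: 2/4 = 1/2
Expected count = 1/2 × 44 = 22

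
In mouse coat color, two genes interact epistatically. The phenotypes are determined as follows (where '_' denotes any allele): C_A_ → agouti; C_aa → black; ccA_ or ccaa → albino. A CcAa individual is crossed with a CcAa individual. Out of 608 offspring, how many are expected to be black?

Cross: CcAa × CcAa — consider each gene separately:
C gene: Cc × Cc → 1 CC, 2 Cc, 1 cc → 3 C_ : 1 cc (out of 4)
A gene: Aa × Aa → 1 AA, 2 Aa, 1 aa → 3 A_ : 1 aa (out of 4)
Genotype classes (out of 4 × 4 = 16): C_A_ = 3×3 = 9; C_aa = 3×1 = 3; ccA_ = 1×3 = 3; ccaa = 1×1 = 1
Apply the phenotype rules: C_A_ (9) → agouti; C_aa (3) → black; ccA_ (3) + ccaa (1) → albino
Phenotype counts (out of 16): 9 agouti, 3 black, 4 albino
black: 3 out of 16 → fraction 3/16
Expected count = 3/16 × 608 = 114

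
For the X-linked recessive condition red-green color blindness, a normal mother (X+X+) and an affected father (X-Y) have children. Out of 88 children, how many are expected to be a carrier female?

Cross: X+X+ × X-Y
Offspring: 2 X+X-, 2 X+Y
Probability of a carrier female: 2/4 = 1/2
Expected count = 1/2 × 88 = 44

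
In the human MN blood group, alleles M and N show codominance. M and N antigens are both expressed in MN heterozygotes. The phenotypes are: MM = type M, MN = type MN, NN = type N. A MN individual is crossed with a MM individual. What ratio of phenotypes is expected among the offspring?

Punnett square for MN × MM:
Offspring genotypes: 2 MM, 2 MN
Phenotype counts: 2 type M, 2 type MN
Ratio: 1 type M : 1 type MN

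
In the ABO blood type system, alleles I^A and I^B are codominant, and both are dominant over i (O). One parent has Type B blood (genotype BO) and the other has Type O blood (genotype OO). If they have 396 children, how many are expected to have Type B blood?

Cross: BO × OO
Possible offspring genotypes: 2 BO, 2 OO
Blood type counts: 2 Type B, 2 Type O
Probability of Type B: 2/4 = 1/2
Expected count = 1/2 × 396 = 198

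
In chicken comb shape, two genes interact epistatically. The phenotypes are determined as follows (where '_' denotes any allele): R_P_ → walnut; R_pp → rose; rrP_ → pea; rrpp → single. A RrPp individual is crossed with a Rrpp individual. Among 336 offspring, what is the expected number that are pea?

Cross: RrPp × Rrpp — consider each gene separately:
R gene: Rr × Rr → 1 RR, 2 Rr, 1 rr → 3 R_ : 1 rr (out of 4)
P gene: Pp × pp → 2 Pp, 2 pp → 2 P_ : 2 pp (out of 4)
Genotype classes (out of 4 × 4 = 16): R_P_ = 3×2 = 6; R_pp = 3×2 = 6; rrP_ = 1×2 = 2; rrpp = 1×2 = 2
Apply the phenotype rules: R_P_ (6) → walnut; R_pp (6) → rose; rrP_ (2) → pea; rrpp (2) → single
Phenotype counts (out of 16): 6 walnut, 6 rose, 2 pea, 2 single
pea: 2 out of 16 → fraction 1/8
Expected count = 1/8 × 336 = 42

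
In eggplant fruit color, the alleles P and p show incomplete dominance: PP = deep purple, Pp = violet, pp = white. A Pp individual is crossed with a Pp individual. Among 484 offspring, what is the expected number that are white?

Punnett square for Pp × Pp:
Offspring genotypes: 1 PP, 2 Pp, 1 pp
Phenotype counts: 1 deep purple, 2 violet, 1 white
white: 1 out of 4 → fraction 1/4
Expected count = 1/4 × 484 = 121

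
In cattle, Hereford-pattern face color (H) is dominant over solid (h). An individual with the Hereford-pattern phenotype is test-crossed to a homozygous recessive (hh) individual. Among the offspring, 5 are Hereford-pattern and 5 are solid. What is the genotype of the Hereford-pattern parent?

Test cross: ? × hh
Offspring: 5 Hereford-pattern, 5 solid — approximately 1:1.
A 1:1 ratio in a test cross indicates the unknown parent is heterozygous (Hh).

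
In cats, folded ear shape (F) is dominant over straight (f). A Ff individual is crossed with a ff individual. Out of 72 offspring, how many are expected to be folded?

Punnett square for Ff × ff:
Offspring genotypes: 2 Ff, 2 ff
folded: 2, straight: 2
folded: 2 out of 4 → fraction 1/2
Expected count = 1/2 × 72 = 36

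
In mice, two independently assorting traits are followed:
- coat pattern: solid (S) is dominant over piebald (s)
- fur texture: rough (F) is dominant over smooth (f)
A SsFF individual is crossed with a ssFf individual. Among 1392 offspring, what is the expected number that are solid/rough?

Dihybrid cross SsFF × ssFf — consider each gene separately:
coat pattern: Ss × ss → 2 Ss, 2 ss → 2 S_ : 2 ss (out of 4)
fur texture: FF × Ff → 2 FF, 2 Ff → 4 F_ (out of 4)
Combine (counts out of 4 × 4 = 16): solid/rough (S_F_) = 2×4 = 8; piebald/rough (ssF_) = 2×4 = 8
Phenotype counts (out of 16): 8 solid/rough, 8 piebald/rough
solid/rough: 8 out of 16 → fraction 1/2
Expected count = 1/2 × 1392 = 696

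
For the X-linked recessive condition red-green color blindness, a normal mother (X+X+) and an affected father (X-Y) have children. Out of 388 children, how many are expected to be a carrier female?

Cross: X+X+ × X-Y
Offspring: 2 X+X-, 2 X+Y
Probability of a carrier female: 2/4 = 1/2
Expected count = 1/2 × 388 = 194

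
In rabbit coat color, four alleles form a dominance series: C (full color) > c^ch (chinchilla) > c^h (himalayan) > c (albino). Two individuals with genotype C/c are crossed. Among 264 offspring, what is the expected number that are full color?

Cross: C/c × C/c
Allele dominance: C > c^ch > c^h > c
Offspring genotypes: 1 C/C, 2 C/c, 1 c/c
Phenotype counts: 3 full color, 1 albino
full color: 3 out of 4 → fraction 3/4
Expected count = 3/4 × 264 = 198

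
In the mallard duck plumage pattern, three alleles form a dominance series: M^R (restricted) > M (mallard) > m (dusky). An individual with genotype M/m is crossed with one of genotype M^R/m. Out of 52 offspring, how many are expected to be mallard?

Cross: M/m × M^R/m
Allele dominance: M^R > M > m
Offspring genotypes: 1 M^R/M, 1 M/m, 1 M^R/m, 1 m/m
Phenotype counts: 2 restricted, 1 mallard, 1 dusky
mallard: 1 out of 4 → fraction 1/4
Expected count = 1/4 × 52 = 13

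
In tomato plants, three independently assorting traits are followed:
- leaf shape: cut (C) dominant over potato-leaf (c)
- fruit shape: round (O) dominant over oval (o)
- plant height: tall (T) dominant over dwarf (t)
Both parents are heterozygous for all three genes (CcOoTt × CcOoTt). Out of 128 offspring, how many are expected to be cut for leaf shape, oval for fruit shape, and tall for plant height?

Trihybrid cross: CcOoTt × CcOoTt
Each trait segregates independently with a 3:1 phenotypic ratio, so each gene contributes 3/4 (dominant) or 1/4 (recessive).
Target: cut (leaf shape), oval (fruit shape), tall (plant height)
Probability = product of independent per-trait probabilities
= 3/4 × 1/4 × 3/4 = 9/64
Expected count = 9/64 × 128 = 18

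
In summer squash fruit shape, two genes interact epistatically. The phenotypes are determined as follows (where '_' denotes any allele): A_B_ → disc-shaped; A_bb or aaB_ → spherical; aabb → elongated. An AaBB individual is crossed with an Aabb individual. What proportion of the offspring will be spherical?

Cross: AaBB × Aabb — consider each gene separately:
A gene: Aa × Aa → 1 AA, 2 Aa, 1 aa → 3 A_ : 1 aa (out of 4)
B gene: BB × bb → 4 Bb → 4 B_ (out of 4)
Genotype classes (out of 4 × 4 = 16): A_B_ = 3×4 = 12; aaB_ = 1×4 = 4
Apply the phenotype rules: A_B_ (12) → disc-shaped; aaB_ (4) → spherical
Phenotype counts (out of 16): 12 disc-shaped, 4 spherical
spherical: 4 out of 16
Probability: 4/16 = 1/4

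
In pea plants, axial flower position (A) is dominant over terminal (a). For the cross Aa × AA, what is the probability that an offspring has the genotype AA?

Punnett square for Aa × AA:
Offspring genotypes: 2 AA, 2 Aa
Total offspring: 4
Count with target: 2
Probability: 2/4 = 1/2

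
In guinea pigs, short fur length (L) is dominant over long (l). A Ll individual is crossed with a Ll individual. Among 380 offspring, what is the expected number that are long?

Punnett square for Ll × Ll:
Offspring genotypes: 1 LL, 2 Ll, 1 ll
short: 3, long: 1
long: 1 out of 4 → fraction 1/4
Expected count = 1/4 × 380 = 95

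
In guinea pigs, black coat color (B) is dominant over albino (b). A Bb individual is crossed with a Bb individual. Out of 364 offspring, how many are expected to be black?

Punnett square for Bb × Bb:
Offspring genotypes: 1 BB, 2 Bb, 1 bb
black: 3, albino: 1
black: 3 out of 4 → fraction 3/4
Expected count = 3/4 × 364 = 273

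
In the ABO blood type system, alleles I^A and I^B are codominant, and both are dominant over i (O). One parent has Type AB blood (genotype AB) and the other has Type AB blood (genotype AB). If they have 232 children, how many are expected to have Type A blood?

Cross: AB × AB
Possible offspring genotypes: 1 AA, 2 AB, 1 BB
Blood type counts: 1 Type A, 2 Type AB, 1 Type B
Probability of Type A: 1/4
Expected count = 1/4 × 232 = 58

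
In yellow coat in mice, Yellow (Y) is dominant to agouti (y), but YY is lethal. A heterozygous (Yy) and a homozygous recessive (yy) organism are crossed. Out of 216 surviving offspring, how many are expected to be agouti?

Cross: Yy × yy
Punnett square offspring (before lethality): 2 Yy, 2 yy
No YY offspring are produced in this cross.
agouti: 2 out of 4 → fraction 1/2
Expected count = 1/2 × 216 = 108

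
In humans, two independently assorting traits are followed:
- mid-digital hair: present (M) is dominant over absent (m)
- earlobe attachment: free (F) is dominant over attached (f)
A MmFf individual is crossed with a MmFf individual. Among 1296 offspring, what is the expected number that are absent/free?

Dihybrid cross MmFf × MmFf — consider each gene separately:
mid-digital hair: Mm × Mm → 1 MM, 2 Mm, 1 mm → 3 M_ : 1 mm (out of 4)
earlobe attachment: Ff × Ff → 1 FF, 2 Ff, 1 ff → 3 F_ : 1 ff (out of 4)
Combine (counts out of 4 × 4 = 16): present/free (M_F_) = 3×3 = 9; present/attached (M_ff) = 3×1 = 3; absent/free (mmF_) = 1×3 = 3; absent/attached (mmff) = 1×1 = 1
Phenotype counts (out of 16): 9 present/free, 3 present/attached, 3 absent/free, 1 absent/attached
absent/free: 3 out of 16 → fraction 3/16
Expected count = 3/16 × 1296 = 243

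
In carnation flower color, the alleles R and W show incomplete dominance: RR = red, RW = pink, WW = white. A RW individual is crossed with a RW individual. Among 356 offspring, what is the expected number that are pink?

Punnett square for RW × RW:
Offspring genotypes: 1 RR, 2 RW, 1 WW
Phenotype counts: 1 red, 2 pink, 1 white
pink: 2 out of 4 → fraction 1/2
Expected count = 1/2 × 356 = 178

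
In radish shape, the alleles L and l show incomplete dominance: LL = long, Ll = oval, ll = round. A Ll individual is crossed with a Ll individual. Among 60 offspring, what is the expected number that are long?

Punnett square for Ll × Ll:
Offspring genotypes: 1 LL, 2 Ll, 1 ll
Phenotype counts: 1 long, 2 oval, 1 round
long: 1 out of 4 → fraction 1/4
Expected count = 1/4 × 60 = 15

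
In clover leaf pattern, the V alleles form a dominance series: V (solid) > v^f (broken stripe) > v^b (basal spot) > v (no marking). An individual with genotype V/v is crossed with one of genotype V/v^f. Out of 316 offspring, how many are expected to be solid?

Cross: V/v × V/v^f
Allele dominance: V > v^f > v^b > v
Offspring genotypes: 1 V/V, 1 V/v^f, 1 V/v, 1 v^f/v
Phenotype counts: 3 solid, 1 broken stripe
solid: 3 out of 4 → fraction 3/4
Expected count = 3/4 × 316 = 237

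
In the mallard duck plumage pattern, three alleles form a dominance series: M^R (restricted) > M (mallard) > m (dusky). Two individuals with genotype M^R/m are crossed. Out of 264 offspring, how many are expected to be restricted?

Cross: M^R/m × M^R/m
Allele dominance: M^R > M > m
Offspring genotypes: 1 M^R/M^R, 2 M^R/m, 1 m/m
Phenotype counts: 3 restricted, 1 dusky
restricted: 3 out of 4 → fraction 3/4
Expected count = 3/4 × 264 = 198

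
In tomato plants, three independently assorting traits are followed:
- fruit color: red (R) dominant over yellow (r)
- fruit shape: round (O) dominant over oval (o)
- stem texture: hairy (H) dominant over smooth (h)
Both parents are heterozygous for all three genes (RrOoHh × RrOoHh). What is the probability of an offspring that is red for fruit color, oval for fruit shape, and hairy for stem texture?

Trihybrid cross: RrOoHh × RrOoHh
Each trait segregates independently with a 3:1 phenotypic ratio, so each gene contributes 3/4 (dominant) or 1/4 (recessive).
Target: red (fruit color), oval (fruit shape), hairy (stem texture)
Probability = product of independent per-trait probabilities
= 3/4 × 1/4 × 3/4 = 9/64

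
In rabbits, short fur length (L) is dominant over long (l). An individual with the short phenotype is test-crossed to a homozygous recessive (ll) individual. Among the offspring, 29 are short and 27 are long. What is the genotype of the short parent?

Test cross: ? × ll
Offspring: 29 short, 27 long — approximately 1:1.
A 1:1 ratio in a test cross indicates the unknown parent is heterozygous (Ll).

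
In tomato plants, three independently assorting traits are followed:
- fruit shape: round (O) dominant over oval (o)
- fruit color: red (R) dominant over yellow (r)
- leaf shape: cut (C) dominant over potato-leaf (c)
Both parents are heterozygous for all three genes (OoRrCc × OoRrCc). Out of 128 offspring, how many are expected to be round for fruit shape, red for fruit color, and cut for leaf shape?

Trihybrid cross: OoRrCc × OoRrCc
Each trait segregates independently with a 3:1 phenotypic ratio, so each gene contributes 3/4 (dominant) or 1/4 (recessive).
Target: round (fruit shape), red (fruit color), cut (leaf shape)
Probability = product of independent per-trait probabilities
= 3/4 × 3/4 × 3/4 = 27/64
Expected count = 27/64 × 128 = 54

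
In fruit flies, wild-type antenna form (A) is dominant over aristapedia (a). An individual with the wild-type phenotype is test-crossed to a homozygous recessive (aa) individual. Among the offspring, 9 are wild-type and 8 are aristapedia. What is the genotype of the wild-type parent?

Test cross: ? × aa
Offspring: 9 wild-type, 8 aristapedia — approximately 1:1.
A 1:1 ratio in a test cross indicates the unknown parent is heterozygous (Aa).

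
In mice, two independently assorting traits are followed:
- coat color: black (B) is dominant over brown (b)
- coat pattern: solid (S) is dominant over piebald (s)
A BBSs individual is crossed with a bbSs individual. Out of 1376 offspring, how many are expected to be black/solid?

Dihybrid cross BBSs × bbSs — consider each gene separately:
coat color: BB × bb → 4 Bb → 4 B_ (out of 4)
coat pattern: Ss × Ss → 1 SS, 2 Ss, 1 ss → 3 S_ : 1 ss (out of 4)
Combine (counts out of 4 × 4 = 16): black/solid (B_S_) = 4×3 = 12; black/piebald (B_ss) = 4×1 = 4
Phenotype counts (out of 16): 12 black/solid, 4 black/piebald
black/solid: 12 out of 16 → fraction 3/4
Expected count = 3/4 × 1376 = 1032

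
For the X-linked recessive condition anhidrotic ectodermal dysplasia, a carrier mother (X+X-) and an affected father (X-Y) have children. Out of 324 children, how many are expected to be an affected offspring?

Cross: X+X- × X-Y
Offspring: 1 X+X-, 1 X+Y, 1 X-X-, 1 X-Y
Probability of an affected offspring: 2/4 = 1/2
Expected count = 1/2 × 324 = 162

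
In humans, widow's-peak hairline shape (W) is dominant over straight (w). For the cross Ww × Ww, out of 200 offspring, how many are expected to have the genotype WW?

Punnett square for Ww × Ww:
Offspring genotypes: 1 WW, 2 Ww, 1 ww
Total offspring: 4
Count with target: 1
Probability: 1/4
Expected count = 1/4 × 200 = 50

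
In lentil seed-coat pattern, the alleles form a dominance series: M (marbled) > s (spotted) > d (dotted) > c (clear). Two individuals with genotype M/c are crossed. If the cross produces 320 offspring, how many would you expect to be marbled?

Cross: M/c × M/c
Allele dominance: M > s > d > c
Offspring genotypes: 1 M/M, 2 M/c, 1 c/c
Phenotype counts: 3 marbled, 1 clear
marbled: 3 out of 4 → fraction 3/4
Expected count = 3/4 × 320 = 240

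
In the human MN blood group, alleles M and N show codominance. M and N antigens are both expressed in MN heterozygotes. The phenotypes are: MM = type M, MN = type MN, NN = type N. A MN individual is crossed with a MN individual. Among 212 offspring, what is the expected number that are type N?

Punnett square for MN × MN:
Offspring genotypes: 1 MM, 2 MN, 1 NN
Phenotype counts: 1 type M, 2 type MN, 1 type N
type N: 1 out of 4 → fraction 1/4
Expected count = 1/4 × 212 = 53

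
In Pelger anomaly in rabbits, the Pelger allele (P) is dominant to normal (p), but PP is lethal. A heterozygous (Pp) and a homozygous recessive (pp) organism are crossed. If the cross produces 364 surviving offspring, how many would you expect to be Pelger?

Cross: Pp × pp
Punnett square offspring (before lethality): 2 Pp, 2 pp
No PP offspring are produced in this cross.
Pelger: 2 out of 4 → fraction 1/2
Expected count = 1/2 × 364 = 182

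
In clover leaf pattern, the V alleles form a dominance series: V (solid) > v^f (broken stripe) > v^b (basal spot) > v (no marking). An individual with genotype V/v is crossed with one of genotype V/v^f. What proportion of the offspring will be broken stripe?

Cross: V/v × V/v^f
Allele dominance: V > v^f > v^b > v
Offspring genotypes: 1 V/V, 1 V/v^f, 1 V/v, 1 v^f/v
Phenotype counts: 3 solid, 1 broken stripe
broken stripe: 1 out of 4
Probability: 1/4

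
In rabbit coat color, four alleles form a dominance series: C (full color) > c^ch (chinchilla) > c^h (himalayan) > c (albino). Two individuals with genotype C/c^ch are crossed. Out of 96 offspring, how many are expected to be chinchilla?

Cross: C/c^ch × C/c^ch
Allele dominance: C > c^ch > c^h > c
Offspring genotypes: 1 C/C, 2 C/c^ch, 1 c^ch/c^ch
Phenotype counts: 3 full color, 1 chinchilla
chinchilla: 1 out of 4 → fraction 1/4
Expected count = 1/4 × 96 = 24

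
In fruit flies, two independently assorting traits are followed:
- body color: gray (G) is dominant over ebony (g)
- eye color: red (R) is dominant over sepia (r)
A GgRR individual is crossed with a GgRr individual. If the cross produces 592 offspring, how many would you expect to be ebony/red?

Dihybrid cross GgRR × GgRr — consider each gene separately:
body color: Gg × Gg → 1 GG, 2 Gg, 1 gg → 3 G_ : 1 gg (out of 4)
eye color: RR × Rr → 2 RR, 2 Rr → 4 R_ (out of 4)
Combine (counts out of 4 × 4 = 16): gray/red (G_R_) = 3×4 = 12; ebony/red (ggR_) = 1×4 = 4
Phenotype counts (out of 16): 12 gray/red, 4 ebony/red
ebony/red: 4 out of 16 → fraction 1/4
Expected count = 1/4 × 592 = 148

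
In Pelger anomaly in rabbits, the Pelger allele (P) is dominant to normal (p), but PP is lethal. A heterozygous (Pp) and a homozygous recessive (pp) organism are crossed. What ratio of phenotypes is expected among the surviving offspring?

Cross: Pp × pp
Punnett square offspring (before lethality): 2 Pp, 2 pp
No PP offspring are produced in this cross.
Ratio: 1 Pelger : 1 normal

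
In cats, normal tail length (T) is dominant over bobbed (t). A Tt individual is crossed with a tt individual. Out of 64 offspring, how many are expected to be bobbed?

Punnett square for Tt × tt:
Offspring genotypes: 2 Tt, 2 tt
normal: 2, bobbed: 2
bobbed: 2 out of 4 → fraction 1/2
Expected count = 1/2 × 64 = 32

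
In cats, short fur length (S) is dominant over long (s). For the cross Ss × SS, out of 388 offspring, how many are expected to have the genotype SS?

Punnett square for Ss × SS:
Offspring genotypes: 2 SS, 2 Ss
Total offspring: 4
Count with target: 2
Probability: 2/4 = 1/2
Expected count = 1/2 × 388 = 194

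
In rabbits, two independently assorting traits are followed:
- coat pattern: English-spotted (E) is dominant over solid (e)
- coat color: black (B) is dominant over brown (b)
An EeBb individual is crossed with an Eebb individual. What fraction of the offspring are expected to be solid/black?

Dihybrid cross EeBb × Eebb — consider each gene separately:
coat pattern: Ee × Ee → 1 EE, 2 Ee, 1 ee → 3 E_ : 1 ee (out of 4)
coat color: Bb × bb → 2 Bb, 2 bb → 2 B_ : 2 bb (out of 4)
Combine (counts out of 4 × 4 = 16): English-spotted/black (E_B_) = 3×2 = 6; English-spotted/brown (E_bb) = 3×2 = 6; solid/black (eeB_) = 1×2 = 2; solid/brown (eebb) = 1×2 = 2
Phenotype counts (out of 16): 6 English-spotted/black, 6 English-spotted/brown, 2 solid/black, 2 solid/brown
solid/black: 2 out of 16
Probability: 2/16 = 1/8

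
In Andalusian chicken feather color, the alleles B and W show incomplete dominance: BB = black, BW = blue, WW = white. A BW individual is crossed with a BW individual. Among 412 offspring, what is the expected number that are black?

Punnett square for BW × BW:
Offspring genotypes: 1 BB, 2 BW, 1 WW
Phenotype counts: 1 black, 2 blue, 1 white
black: 1 out of 4 → fraction 1/4
Expected count = 1/4 × 412 = 103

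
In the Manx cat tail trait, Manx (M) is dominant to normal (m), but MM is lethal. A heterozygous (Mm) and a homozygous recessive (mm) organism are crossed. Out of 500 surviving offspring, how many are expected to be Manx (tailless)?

Cross: Mm × mm
Punnett square offspring (before lethality): 2 Mm, 2 mm
No MM offspring are produced in this cross.
Manx (tailless): 2 out of 4 → fraction 1/2
Expected count = 1/2 × 500 = 250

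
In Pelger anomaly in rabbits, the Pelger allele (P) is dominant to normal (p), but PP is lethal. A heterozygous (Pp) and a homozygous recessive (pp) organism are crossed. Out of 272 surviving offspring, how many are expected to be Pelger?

Cross: Pp × pp
Punnett square offspring (before lethality): 2 Pp, 2 pp
No PP offspring are produced in this cross.
Pelger: 2 out of 4 → fraction 1/2
Expected count = 1/2 × 272 = 136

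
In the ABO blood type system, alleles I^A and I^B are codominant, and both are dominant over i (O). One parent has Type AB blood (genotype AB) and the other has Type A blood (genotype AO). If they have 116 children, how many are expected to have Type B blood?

Cross: AB × AO
Possible offspring genotypes: 1 AA, 1 AO, 1 AB, 1 BO
Blood type counts: 2 Type A, 1 Type AB, 1 Type B
Probability of Type B: 1/4
Expected count = 1/4 × 116 = 29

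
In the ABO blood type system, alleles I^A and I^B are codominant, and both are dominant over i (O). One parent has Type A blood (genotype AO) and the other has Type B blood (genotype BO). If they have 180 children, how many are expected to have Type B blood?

Cross: AO × BO
Possible offspring genotypes: 1 AB, 1 AO, 1 BO, 1 OO
Blood type counts: 1 Type AB, 1 Type A, 1 Type B, 1 Type O
Probability of Type B: 1/4
Expected count = 1/4 × 180 = 45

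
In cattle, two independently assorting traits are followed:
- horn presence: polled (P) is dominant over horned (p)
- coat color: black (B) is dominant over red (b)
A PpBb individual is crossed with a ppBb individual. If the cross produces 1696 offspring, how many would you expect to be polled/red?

Dihybrid cross PpBb × ppBb — consider each gene separately:
horn presence: Pp × pp → 2 Pp, 2 pp → 2 P_ : 2 pp (out of 4)
coat color: Bb × Bb → 1 BB, 2 Bb, 1 bb → 3 B_ : 1 bb (out of 4)
Combine (counts out of 4 × 4 = 16): polled/black (P_B_) = 2×3 = 6; polled/red (P_bb) = 2×1 = 2; horned/black (ppB_) = 2×3 = 6; horned/red (ppbb) = 2×1 = 2
Phenotype counts (out of 16): 6 polled/black, 2 polled/red, 6 horned/black, 2 horned/red
polled/red: 2 out of 16 → fraction 1/8
Expected count = 1/8 × 1696 = 212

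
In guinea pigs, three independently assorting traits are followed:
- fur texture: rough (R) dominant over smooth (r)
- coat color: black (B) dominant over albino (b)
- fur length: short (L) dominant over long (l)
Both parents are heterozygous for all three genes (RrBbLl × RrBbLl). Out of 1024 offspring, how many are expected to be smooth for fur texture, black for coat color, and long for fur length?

Trihybrid cross: RrBbLl × RrBbLl
Each trait segregates independently with a 3:1 phenotypic ratio, so each gene contributes 3/4 (dominant) or 1/4 (recessive).
Target: smooth (fur texture), black (coat color), long (fur length)
Probability = product of independent per-trait probabilities
= 1/4 × 3/4 × 1/4 = 3/64
Expected count = 3/64 × 1024 = 48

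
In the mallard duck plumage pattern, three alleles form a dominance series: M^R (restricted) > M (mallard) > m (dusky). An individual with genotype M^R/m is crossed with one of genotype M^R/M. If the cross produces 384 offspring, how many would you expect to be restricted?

Cross: M^R/m × M^R/M
Allele dominance: M^R > M > m
Offspring genotypes: 1 M^R/M^R, 1 M^R/M, 1 M^R/m, 1 M/m
Phenotype counts: 3 restricted, 1 mallard
restricted: 3 out of 4 → fraction 3/4
Expected count = 3/4 × 384 = 288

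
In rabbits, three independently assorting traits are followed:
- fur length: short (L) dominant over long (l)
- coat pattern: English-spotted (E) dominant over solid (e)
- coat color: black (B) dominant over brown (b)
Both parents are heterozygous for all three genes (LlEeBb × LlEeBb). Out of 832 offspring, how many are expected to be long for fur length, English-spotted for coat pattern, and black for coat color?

Trihybrid cross: LlEeBb × LlEeBb
Each trait segregates independently with a 3:1 phenotypic ratio, so each gene contributes 3/4 (dominant) or 1/4 (recessive).
Target: long (fur length), English-spotted (coat pattern), black (coat color)
Probability = product of independent per-trait probabilities
= 1/4 × 3/4 × 3/4 = 9/64
Expected count = 9/64 × 832 = 117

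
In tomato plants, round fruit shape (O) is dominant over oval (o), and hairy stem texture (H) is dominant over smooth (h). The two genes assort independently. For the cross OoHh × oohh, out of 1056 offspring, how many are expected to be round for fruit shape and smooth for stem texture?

Dihybrid cross OoHh × oohh — consider each gene separately:
fruit shape: Oo × oo → 2 Oo, 2 oo → 2 O_ : 2 oo (out of 4)
stem texture: Hh × hh → 2 Hh, 2 hh → 2 H_ : 2 hh (out of 4)
Looking for: round (O_) and smooth (hh)
P(round) = 2/4, P(smooth) = 2/4
P(both) = 2/4 × 2/4 = 4/16 = 1/4
Expected count = 1/4 × 1056 = 264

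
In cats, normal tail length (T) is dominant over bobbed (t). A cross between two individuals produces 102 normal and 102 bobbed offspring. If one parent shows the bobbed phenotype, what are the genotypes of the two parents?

Observed offspring: 102 normal, 102 bobbed
The observed ratio simplifies to 1:1. One parent shows bobbed, so its genotype must be tt. A 1:1 offspring split requires the other parent to be heterozygous (Tt).
Parent genotypes: tt × Tt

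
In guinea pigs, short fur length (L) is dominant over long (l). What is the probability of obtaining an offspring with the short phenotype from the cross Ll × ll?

Punnett square for Ll × ll:
Offspring genotypes: 2 Ll, 2 ll
Total offspring: 4
Count with target: 2
Probability: 2/4 = 1/2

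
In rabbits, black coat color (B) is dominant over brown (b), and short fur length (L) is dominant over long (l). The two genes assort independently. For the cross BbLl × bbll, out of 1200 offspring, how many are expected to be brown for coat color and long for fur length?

Dihybrid cross BbLl × bbll — consider each gene separately:
coat color: Bb × bb → 2 Bb, 2 bb → 2 B_ : 2 bb (out of 4)
fur length: Ll × ll → 2 Ll, 2 ll → 2 L_ : 2 ll (out of 4)
Looking for: brown (bb) and long (ll)
P(brown) = 2/4, P(long) = 2/4
P(both) = 2/4 × 2/4 = 4/16 = 1/4
Expected count = 1/4 × 1200 = 300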